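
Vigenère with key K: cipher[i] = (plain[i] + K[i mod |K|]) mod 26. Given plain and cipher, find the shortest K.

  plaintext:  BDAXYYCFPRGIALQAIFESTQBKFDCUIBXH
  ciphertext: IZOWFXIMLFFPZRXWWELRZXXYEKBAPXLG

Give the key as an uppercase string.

  i= 0: I-B =  7 → H
  i= 1: Z-D = 22 → W
  i= 2: O-A = 14 → O
  i= 3: W-X = 25 → Z
  i= 4: F-Y =  7 → H
  i= 5: X-Y = 25 → Z
  i= 6: I-C =  6 → G
  i= 7: M-F =  7 → H
  i= 8: L-P = 22 → W
  i= 9: F-R = 14 → O
  i=10: F-G = 25 → Z
  i=11: P-I =  7 → H
  i=12: Z-A = 25 → Z
  i=13: R-L =  6 → G
  i=14: X-Q =  7 → H
  i=15: W-A = 22 → W
  i=16: W-I = 14 → O
  i=17: E-F = 25 → Z
  i=18: L-E =  7 → H
  i=19: R-S = 25 → Z
  i=20: Z-T =  6 → G
  i=21: X-Q =  7 → H
  i=22: X-B = 22 → W
  i=23: Y-K = 14 → O
  i=24: E-F = 25 → Z
  i=25: K-D =  7 → H
  i=26: B-C = 25 → Z
  i=27: A-U =  6 → G
  i=28: P-I =  7 → H
  i=29: X-B = 22 → W
  i=30: L-X = 14 → O
  i=31: G-H = 25 → Z
  shifts repeat with period 7: HWOZHZG

HWOZHZG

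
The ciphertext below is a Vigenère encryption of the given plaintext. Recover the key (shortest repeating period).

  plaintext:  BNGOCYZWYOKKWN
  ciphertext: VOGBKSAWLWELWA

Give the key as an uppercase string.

UBANI

  i= 0: V-B = 20 → U
  i= 1: O-N =  1 → B
  i= 2: G-G =  0 → A
  i= 3: B-O = 13 → N
  i= 4: K-C =  8 → I
  i= 5: S-Y = 20 → U
  i= 6: A-Z =  1 → B
  i= 7: W-W =  0 → A
  i= 8: L-Y = 13 → N
  i= 9: W-O =  8 → I
  i=10: E-K = 20 → U
  i=11: L-K =  1 → B
  i=12: W-W =  0 → A
  i=13: A-N = 13 → N
  shifts repeat with period 5: UBANI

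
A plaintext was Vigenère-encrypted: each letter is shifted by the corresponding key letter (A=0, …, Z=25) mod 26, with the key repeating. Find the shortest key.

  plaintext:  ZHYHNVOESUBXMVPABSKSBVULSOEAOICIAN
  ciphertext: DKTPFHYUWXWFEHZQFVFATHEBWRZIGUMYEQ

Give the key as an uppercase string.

EDVISMKQ

  i= 0: D-Z =  4 → E
  i= 1: K-H =  3 → D
  i= 2: T-Y = 21 → V
  i= 3: P-H =  8 → I
  i= 4: F-N = 18 → S
  i= 5: H-V = 12 → M
  i= 6: Y-O = 10 → K
  i= 7: U-E = 16 → Q
  i= 8: W-S =  4 → E
  i= 9: X-U =  3 → D
  i=10: W-B = 21 → V
  i=11: F-X =  8 → I
  i=12: E-M = 18 → S
  i=13: H-V = 12 → M
  i=14: Z-P = 10 → K
  i=15: Q-A = 16 → Q
  i=16: F-B =  4 → E
  i=17: V-S =  3 → D
  i=18: F-K = 21 → V
  i=19: A-S =  8 → I
  i=20: T-B = 18 → S
  i=21: H-V = 12 → M
  i=22: E-U = 10 → K
  i=23: B-L = 16 → Q
  i=24: W-S =  4 → E
  i=25: R-O =  3 → D
  i=26: Z-E = 21 → V
  i=27: I-A =  8 → I
  i=28: G-O = 18 → S
  i=29: U-I = 12 → M
  i=30: M-C = 10 → K
  i=31: Y-I = 16 → Q
  i=32: E-A =  4 → E
  i=33: Q-N =  3 → D
  shifts repeat with period 8: EDVISMKQ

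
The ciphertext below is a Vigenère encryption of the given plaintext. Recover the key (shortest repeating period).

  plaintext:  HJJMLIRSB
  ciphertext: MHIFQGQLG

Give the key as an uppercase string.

  i= 0: M-H =  5 → F
  i= 1: H-J = 24 → Y
  i= 2: I-J = 25 → Z
  i= 3: F-M = 19 → T
  i= 4: Q-L =  5 → F
  i= 5: G-I = 24 → Y
  i= 6: Q-R = 25 → Z
  i= 7: L-S = 19 → T
  i= 8: G-B =  5 → F
  shifts repeat with period 4: FYZT

FYZT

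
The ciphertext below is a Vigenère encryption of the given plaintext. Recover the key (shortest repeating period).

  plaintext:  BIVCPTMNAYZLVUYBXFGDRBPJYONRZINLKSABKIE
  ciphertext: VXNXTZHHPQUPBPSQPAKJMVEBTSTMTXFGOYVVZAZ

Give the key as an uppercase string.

UPSVEGV

  i= 0: V-B = 20 → U
  i= 1: X-I = 15 → P
  i= 2: N-V = 18 → S
  i= 3: X-C = 21 → V
  i= 4: T-P =  4 → E
  i= 5: Z-T =  6 → G
  i= 6: H-M = 21 → V
  i= 7: H-N = 20 → U
  i= 8: P-A = 15 → P
  i= 9: Q-Y = 18 → S
  i=10: U-Z = 21 → V
  i=11: P-L =  4 → E
  i=12: B-V =  6 → G
  i=13: P-U = 21 → V
  i=14: S-Y = 20 → U
  i=15: Q-B = 15 → P
  i=16: P-X = 18 → S
  i=17: A-F = 21 → V
  i=18: K-G =  4 → E
  i=19: J-D =  6 → G
  i=20: M-R = 21 → V
  i=21: V-B = 20 → U
  i=22: E-P = 15 → P
  i=23: B-J = 18 → S
  i=24: T-Y = 21 → V
  i=25: S-O =  4 → E
  i=26: T-N =  6 → G
  i=27: M-R = 21 → V
  i=28: T-Z = 20 → U
  i=29: X-I = 15 → P
  i=30: F-N = 18 → S
  i=31: G-L = 21 → V
  i=32: O-K =  4 → E
  i=33: Y-S =  6 → G
  i=34: V-A = 21 → V
  i=35: V-B = 20 → U
  i=36: Z-K = 15 → P
  i=37: A-I = 18 → S
  i=38: Z-E = 21 → V
  shifts repeat with period 7: UPSVEGV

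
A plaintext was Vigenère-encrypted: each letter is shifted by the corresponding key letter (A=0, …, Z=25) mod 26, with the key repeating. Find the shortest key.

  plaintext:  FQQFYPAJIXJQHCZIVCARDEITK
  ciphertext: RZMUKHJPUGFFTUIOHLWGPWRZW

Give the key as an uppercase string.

MJWPMSJG

  i= 0: R-F = 12 → M
  i= 1: Z-Q =  9 → J
  i= 2: M-Q = 22 → W
  i= 3: U-F = 15 → P
  i= 4: K-Y = 12 → M
  i= 5: H-P = 18 → S
  i= 6: J-A =  9 → J
  i= 7: P-J =  6 → G
  i= 8: U-I = 12 → M
  i= 9: G-X =  9 → J
  i=10: F-J = 22 → W
  i=11: F-Q = 15 → P
  i=12: T-H = 12 → M
  i=13: U-C = 18 → S
  i=14: I-Z =  9 → J
  i=15: O-I =  6 → G
  i=16: H-V = 12 → M
  i=17: L-C =  9 → J
  i=18: W-A = 22 → W
  i=19: G-R = 15 → P
  i=20: P-D = 12 → M
  i=21: W-E = 18 → S
  i=22: R-I =  9 → J
  i=23: Z-T =  6 → G
  i=24: W-K = 12 → M
  shifts repeat with period 8: MJWPMSJG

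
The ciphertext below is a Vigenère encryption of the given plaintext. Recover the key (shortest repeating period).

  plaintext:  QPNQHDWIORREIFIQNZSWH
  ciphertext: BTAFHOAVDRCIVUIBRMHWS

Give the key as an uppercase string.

  i= 0: B-Q = 11 → L
  i= 1: T-P =  4 → E
  i= 2: A-N = 13 → N
  i= 3: F-Q = 15 → P
  i= 4: H-H =  0 → A
  i= 5: O-D = 11 → L
  i= 6: A-W =  4 → E
  i= 7: V-I = 13 → N
  i= 8: D-O = 15 → P
  i= 9: R-R =  0 → A
  i=10: C-R = 11 → L
  i=11: I-E =  4 → E
  i=12: V-I = 13 → N
  i=13: U-F = 15 → P
  i=14: I-I =  0 → A
  i=15: B-Q = 11 → L
  i=16: R-N =  4 → E
  i=17: M-Z = 13 → N
  i=18: H-S = 15 → P
  i=19: W-W =  0 → A
  i=20: S-H = 11 → L
  shifts repeat with period 5: LENPA

LENPA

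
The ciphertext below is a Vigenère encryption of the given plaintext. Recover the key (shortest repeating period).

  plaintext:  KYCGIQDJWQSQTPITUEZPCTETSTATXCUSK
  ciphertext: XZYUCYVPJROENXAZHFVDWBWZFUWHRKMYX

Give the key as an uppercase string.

NBWOUISG

  i= 0: X-K = 13 → N
  i= 1: Z-Y =  1 → B
  i= 2: Y-C = 22 → W
  i= 3: U-G = 14 → O
  i= 4: C-I = 20 → U
  i= 5: Y-Q =  8 → I
  i= 6: V-D = 18 → S
  i= 7: P-J =  6 → G
  i= 8: J-W = 13 → N
  i= 9: R-Q =  1 → B
  i=10: O-S = 22 → W
  i=11: E-Q = 14 → O
  i=12: N-T = 20 → U
  i=13: X-P =  8 → I
  i=14: A-I = 18 → S
  i=15: Z-T =  6 → G
  i=16: H-U = 13 → N
  i=17: F-E =  1 → B
  i=18: V-Z = 22 → W
  i=19: D-P = 14 → O
  i=20: W-C = 20 → U
  i=21: B-T =  8 → I
  i=22: W-E = 18 → S
  i=23: Z-T =  6 → G
  i=24: F-S = 13 → N
  i=25: U-T =  1 → B
  i=26: W-A = 22 → W
  i=27: H-T = 14 → O
  i=28: R-X = 20 → U
  i=29: K-C =  8 → I
  i=30: M-U = 18 → S
  i=31: Y-S =  6 → G
  i=32: X-K = 13 → N
  shifts repeat with period 8: NBWOUISG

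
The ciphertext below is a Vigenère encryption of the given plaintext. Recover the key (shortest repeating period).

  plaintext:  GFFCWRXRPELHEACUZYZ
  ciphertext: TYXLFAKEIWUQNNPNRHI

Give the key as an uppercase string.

  i= 0: T-G = 13 → N
  i= 1: Y-F = 19 → T
  i= 2: X-F = 18 → S
  i= 3: L-C =  9 → J
  i= 4: F-W =  9 → J
  i= 5: A-R =  9 → J
  i= 6: K-X = 13 → N
  i= 7: E-R = 13 → N
  i= 8: I-P = 19 → T
  i= 9: W-E = 18 → S
  i=10: U-L =  9 → J
  i=11: Q-H =  9 → J
  i=12: N-E =  9 → J
  i=13: N-A = 13 → N
  i=14: P-C = 13 → N
  i=15: N-U = 19 → T
  i=16: R-Z = 18 → S
  i=17: H-Y =  9 → J
  i=18: I-Z =  9 → J
  shifts repeat with period 7: NTSJJJN

NTSJJJN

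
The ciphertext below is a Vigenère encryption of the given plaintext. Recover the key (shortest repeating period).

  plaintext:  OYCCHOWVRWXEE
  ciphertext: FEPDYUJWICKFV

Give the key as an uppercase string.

  i= 0: F-O = 17 → R
  i= 1: E-Y =  6 → G
  i= 2: P-C = 13 → N
  i= 3: D-C =  1 → B
  i= 4: Y-H = 17 → R
  i= 5: U-O =  6 → G
  i= 6: J-W = 13 → N
  i= 7: W-V =  1 → B
  i= 8: I-R = 17 → R
  i= 9: C-W =  6 → G
  i=10: K-X = 13 → N
  i=11: F-E =  1 → B
  i=12: V-E = 17 → R
  shifts repeat with period 4: RGNB

RGNB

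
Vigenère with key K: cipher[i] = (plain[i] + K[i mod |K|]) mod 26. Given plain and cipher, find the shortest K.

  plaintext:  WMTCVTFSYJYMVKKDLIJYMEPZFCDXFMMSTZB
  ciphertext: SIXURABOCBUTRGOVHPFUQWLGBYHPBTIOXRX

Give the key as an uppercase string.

WWESWH

  i= 0: S-W = 22 → W
  i= 1: I-M = 22 → W
  i= 2: X-T =  4 → E
  i= 3: U-C = 18 → S
  i= 4: R-V = 22 → W
  i= 5: A-T =  7 → H
  i= 6: B-F = 22 → W
  i= 7: O-S = 22 → W
  i= 8: C-Y =  4 → E
  i= 9: B-J = 18 → S
  i=10: U-Y = 22 → W
  i=11: T-M =  7 → H
  i=12: R-V = 22 → W
  i=13: G-K = 22 → W
  i=14: O-K =  4 → E
  i=15: V-D = 18 → S
  i=16: H-L = 22 → W
  i=17: P-I =  7 → H
  i=18: F-J = 22 → W
  i=19: U-Y = 22 → W
  i=20: Q-M =  4 → E
  i=21: W-E = 18 → S
  i=22: L-P = 22 → W
  i=23: G-Z =  7 → H
  i=24: B-F = 22 → W
  i=25: Y-C = 22 → W
  i=26: H-D =  4 → E
  i=27: P-X = 18 → S
  i=28: B-F = 22 → W
  i=29: T-M =  7 → H
  i=30: I-M = 22 → W
  i=31: O-S = 22 → W
  i=32: X-T =  4 → E
  i=33: R-Z = 18 → S
  i=34: X-B = 22 → W
  shifts repeat with period 6: WWESWH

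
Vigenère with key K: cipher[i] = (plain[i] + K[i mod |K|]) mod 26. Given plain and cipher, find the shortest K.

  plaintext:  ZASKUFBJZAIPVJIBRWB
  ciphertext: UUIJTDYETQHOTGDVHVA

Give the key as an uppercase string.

  i= 0: U-Z = 21 → V
  i= 1: U-A = 20 → U
  i= 2: I-S = 16 → Q
  i= 3: J-K = 25 → Z
  i= 4: T-U = 25 → Z
  i= 5: D-F = 24 → Y
  i= 6: Y-B = 23 → X
  i= 7: E-J = 21 → V
  i= 8: T-Z = 20 → U
  i= 9: Q-A = 16 → Q
  i=10: H-I = 25 → Z
  i=11: O-P = 25 → Z
  i=12: T-V = 24 → Y
  i=13: G-J = 23 → X
  i=14: D-I = 21 → V
  i=15: V-B = 20 → U
  i=16: H-R = 16 → Q
  i=17: V-W = 25 → Z
  i=18: A-B = 25 → Z
  shifts repeat with period 7: VUQZZYX

VUQZZYX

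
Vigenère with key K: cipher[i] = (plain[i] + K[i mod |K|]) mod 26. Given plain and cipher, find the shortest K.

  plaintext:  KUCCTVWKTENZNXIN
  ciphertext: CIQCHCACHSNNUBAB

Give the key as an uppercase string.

  i= 0: C-K = 18 → S
  i= 1: I-U = 14 → O
  i= 2: Q-C = 14 → O
  i= 3: C-C =  0 → A
  i= 4: H-T = 14 → O
  i= 5: C-V =  7 → H
  i= 6: A-W =  4 → E
  i= 7: C-K = 18 → S
  i= 8: H-T = 14 → O
  i= 9: S-E = 14 → O
  i=10: N-N =  0 → A
  i=11: N-Z = 14 → O
  i=12: U-N =  7 → H
  i=13: B-X =  4 → E
  i=14: A-I = 18 → S
  i=15: B-N = 14 → O
  shifts repeat with period 7: SOOAOHE

SOOAOHE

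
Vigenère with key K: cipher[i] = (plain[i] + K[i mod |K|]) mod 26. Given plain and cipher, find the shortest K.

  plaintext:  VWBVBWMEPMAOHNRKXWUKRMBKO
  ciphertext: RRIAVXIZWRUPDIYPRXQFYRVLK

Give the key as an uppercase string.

WVHFUB

  i= 0: R-V = 22 → W
  i= 1: R-W = 21 → V
  i= 2: I-B =  7 → H
  i= 3: A-V =  5 → F
  i= 4: V-B = 20 → U
  i= 5: X-W =  1 → B
  i= 6: I-M = 22 → W
  i= 7: Z-E = 21 → V
  i= 8: W-P =  7 → H
  i= 9: R-M =  5 → F
  i=10: U-A = 20 → U
  i=11: P-O =  1 → B
  i=12: D-H = 22 → W
  i=13: I-N = 21 → V
  i=14: Y-R =  7 → H
  i=15: P-K =  5 → F
  i=16: R-X = 20 → U
  i=17: X-W =  1 → B
  i=18: Q-U = 22 → W
  i=19: F-K = 21 → V
  i=20: Y-R =  7 → H
  i=21: R-M =  5 → F
  i=22: V-B = 20 → U
  i=23: L-K =  1 → B
  i=24: K-O = 22 → W
  shifts repeat with period 6: WVHFUB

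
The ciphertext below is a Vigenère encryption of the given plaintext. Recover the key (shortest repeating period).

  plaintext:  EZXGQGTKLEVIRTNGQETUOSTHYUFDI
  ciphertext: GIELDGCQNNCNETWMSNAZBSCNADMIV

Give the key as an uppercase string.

CJHFNAJG

  i= 0: G-E =  2 → C
  i= 1: I-Z =  9 → J
  i= 2: E-X =  7 → H
  i= 3: L-G =  5 → F
  i= 4: D-Q = 13 → N
  i= 5: G-G =  0 → A
  i= 6: C-T =  9 → J
  i= 7: Q-K =  6 → G
  i= 8: N-L =  2 → C
  i= 9: N-E =  9 → J
  i=10: C-V =  7 → H
  i=11: N-I =  5 → F
  i=12: E-R = 13 → N
  i=13: T-T =  0 → A
  i=14: W-N =  9 → J
  i=15: M-G =  6 → G
  i=16: S-Q =  2 → C
  i=17: N-E =  9 → J
  i=18: A-T =  7 → H
  i=19: Z-U =  5 → F
  i=20: B-O = 13 → N
  i=21: S-S =  0 → A
  i=22: C-T =  9 → J
  i=23: N-H =  6 → G
  i=24: A-Y =  2 → C
  i=25: D-U =  9 → J
  i=26: M-F =  7 → H
  i=27: I-D =  5 → F
  i=28: V-I = 13 → N
  shifts repeat with period 8: CJHFNAJG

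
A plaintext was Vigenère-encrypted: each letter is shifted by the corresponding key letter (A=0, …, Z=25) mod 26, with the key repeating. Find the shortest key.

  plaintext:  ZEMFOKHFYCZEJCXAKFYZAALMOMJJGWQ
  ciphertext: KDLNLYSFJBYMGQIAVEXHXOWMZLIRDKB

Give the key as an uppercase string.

LZZIXOLA

  i= 0: K-Z = 11 → L
  i= 1: D-E = 25 → Z
  i= 2: L-M = 25 → Z
  i= 3: N-F =  8 → I
  i= 4: L-O = 23 → X
  i= 5: Y-K = 14 → O
  i= 6: S-H = 11 → L
  i= 7: F-F =  0 → A
  i= 8: J-Y = 11 → L
  i= 9: B-C = 25 → Z
  i=10: Y-Z = 25 → Z
  i=11: M-E =  8 → I
  i=12: G-J = 23 → X
  i=13: Q-C = 14 → O
  i=14: I-X = 11 → L
  i=15: A-A =  0 → A
  i=16: V-K = 11 → L
  i=17: E-F = 25 → Z
  i=18: X-Y = 25 → Z
  i=19: H-Z =  8 → I
  i=20: X-A = 23 → X
  i=21: O-A = 14 → O
  i=22: W-L = 11 → L
  i=23: M-M =  0 → A
  i=24: Z-O = 11 → L
  i=25: L-M = 25 → Z
  i=26: I-J = 25 → Z
  i=27: R-J =  8 → I
  i=28: D-G = 23 → X
  i=29: K-W = 14 → O
  i=30: B-Q = 11 → L
  shifts repeat with period 8: LZZIXOLA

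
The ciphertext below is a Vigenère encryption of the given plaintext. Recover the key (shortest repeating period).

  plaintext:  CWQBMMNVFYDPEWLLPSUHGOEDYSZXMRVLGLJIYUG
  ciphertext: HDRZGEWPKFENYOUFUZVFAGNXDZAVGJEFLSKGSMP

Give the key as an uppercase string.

  i= 0: H-C =  5 → F
  i= 1: D-W =  7 → H
  i= 2: R-Q =  1 → B
  i= 3: Z-B = 24 → Y
  i= 4: G-M = 20 → U
  i= 5: E-M = 18 → S
  i= 6: W-N =  9 → J
  i= 7: P-V = 20 → U
  i= 8: K-F =  5 → F
  i= 9: F-Y =  7 → H
  i=10: E-D =  1 → B
  i=11: N-P = 24 → Y
  i=12: Y-E = 20 → U
  i=13: O-W = 18 → S
  i=14: U-L =  9 → J
  i=15: F-L = 20 → U
  i=16: U-P =  5 → F
  i=17: Z-S =  7 → H
  i=18: V-U =  1 → B
  i=19: F-H = 24 → Y
  i=20: A-G = 20 → U
  i=21: G-O = 18 → S
  i=22: N-E =  9 → J
  i=23: X-D = 20 → U
  i=24: D-Y =  5 → F
  i=25: Z-S =  7 → H
  i=26: A-Z =  1 → B
  i=27: V-X = 24 → Y
  i=28: G-M = 20 → U
  i=29: J-R = 18 → S
  i=30: E-V =  9 → J
  i=31: F-L = 20 → U
  i=32: L-G =  5 → F
  i=33: S-L =  7 → H
  i=34: K-J =  1 → B
  i=35: G-I = 24 → Y
  i=36: S-Y = 20 → U
  i=37: M-U = 18 → S
  i=38: P-G =  9 → J
  shifts repeat with period 8: FHBYUSJU

FHBYUSJU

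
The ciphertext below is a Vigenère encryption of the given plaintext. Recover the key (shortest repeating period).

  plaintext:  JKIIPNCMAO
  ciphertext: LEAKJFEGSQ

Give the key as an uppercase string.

  i= 0: L-J =  2 → C
  i= 1: E-K = 20 → U
  i= 2: A-I = 18 → S
  i= 3: K-I =  2 → C
  i= 4: J-P = 20 → U
  i= 5: F-N = 18 → S
  i= 6: E-C =  2 → C
  i= 7: G-M = 20 → U
  i= 8: S-A = 18 → S
  i= 9: Q-O =  2 → C
  shifts repeat with period 3: CUS

CUS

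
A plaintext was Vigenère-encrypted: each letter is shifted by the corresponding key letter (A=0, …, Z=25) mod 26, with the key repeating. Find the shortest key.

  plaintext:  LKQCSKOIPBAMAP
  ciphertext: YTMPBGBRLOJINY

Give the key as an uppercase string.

  i= 0: Y-L = 13 → N
  i= 1: T-K =  9 → J
  i= 2: M-Q = 22 → W
  i= 3: P-C = 13 → N
  i= 4: B-S =  9 → J
  i= 5: G-K = 22 → W
  i= 6: B-O = 13 → N
  i= 7: R-I =  9 → J
  i= 8: L-P = 22 → W
  i= 9: O-B = 13 → N
  i=10: J-A =  9 → J
  i=11: I-M = 22 → W
  i=12: N-A = 13 → N
  i=13: Y-P =  9 → J
  shifts repeat with period 3: NJW

NJW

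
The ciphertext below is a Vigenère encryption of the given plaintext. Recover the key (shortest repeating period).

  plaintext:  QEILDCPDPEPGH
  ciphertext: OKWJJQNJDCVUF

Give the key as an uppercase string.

  i= 0: O-Q = 24 → Y
  i= 1: K-E =  6 → G
  i= 2: W-I = 14 → O
  i= 3: J-L = 24 → Y
  i= 4: J-D =  6 → G
  i= 5: Q-C = 14 → O
  i= 6: N-P = 24 → Y
  i= 7: J-D =  6 → G
  i= 8: D-P = 14 → O
  i= 9: C-E = 24 → Y
  i=10: V-P =  6 → G
  i=11: U-G = 14 → O
  i=12: F-H = 24 → Y
  shifts repeat with period 3: YGO

YGO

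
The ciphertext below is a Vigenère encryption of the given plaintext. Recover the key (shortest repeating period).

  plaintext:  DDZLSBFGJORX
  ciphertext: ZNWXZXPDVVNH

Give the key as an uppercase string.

  i= 0: Z-D = 22 → W
  i= 1: N-D = 10 → K
  i= 2: W-Z = 23 → X
  i= 3: X-L = 12 → M
  i= 4: Z-S =  7 → H
  i= 5: X-B = 22 → W
  i= 6: P-F = 10 → K
  i= 7: D-G = 23 → X
  i= 8: V-J = 12 → M
  i= 9: V-O =  7 → H
  i=10: N-R = 22 → W
  i=11: H-X = 10 → K
  shifts repeat with period 5: WKXMH

WKXMH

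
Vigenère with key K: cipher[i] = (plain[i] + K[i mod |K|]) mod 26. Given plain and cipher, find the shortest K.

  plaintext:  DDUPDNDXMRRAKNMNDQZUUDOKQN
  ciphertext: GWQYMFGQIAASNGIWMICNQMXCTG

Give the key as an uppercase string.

DTWJJS

  i= 0: G-D =  3 → D
  i= 1: W-D = 19 → T
  i= 2: Q-U = 22 → W
  i= 3: Y-P =  9 → J
  i= 4: M-D =  9 → J
  i= 5: F-N = 18 → S
  i= 6: G-D =  3 → D
  i= 7: Q-X = 19 → T
  i= 8: I-M = 22 → W
  i= 9: A-R =  9 → J
  i=10: A-R =  9 → J
  i=11: S-A = 18 → S
  i=12: N-K =  3 → D
  i=13: G-N = 19 → T
  i=14: I-M = 22 → W
  i=15: W-N =  9 → J
  i=16: M-D =  9 → J
  i=17: I-Q = 18 → S
  i=18: C-Z =  3 → D
  i=19: N-U = 19 → T
  i=20: Q-U = 22 → W
  i=21: M-D =  9 → J
  i=22: X-O =  9 → J
  i=23: C-K = 18 → S
  i=24: T-Q =  3 → D
  i=25: G-N = 19 → T
  shifts repeat with period 6: DTWJJS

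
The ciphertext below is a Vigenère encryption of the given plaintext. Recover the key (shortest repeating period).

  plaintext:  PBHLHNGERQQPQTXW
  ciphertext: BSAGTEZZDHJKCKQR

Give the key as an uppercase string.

  i= 0: B-P = 12 → M
  i= 1: S-B = 17 → R
  i= 2: A-H = 19 → T
  i= 3: G-L = 21 → V
  i= 4: T-H = 12 → M
  i= 5: E-N = 17 → R
  i= 6: Z-G = 19 → T
  i= 7: Z-E = 21 → V
  i= 8: D-R = 12 → M
  i= 9: H-Q = 17 → R
  i=10: J-Q = 19 → T
  i=11: K-P = 21 → V
  i=12: C-Q = 12 → M
  i=13: K-T = 17 → R
  i=14: Q-X = 19 → T
  i=15: R-W = 21 → V
  shifts repeat with period 4: MRTV

MRTV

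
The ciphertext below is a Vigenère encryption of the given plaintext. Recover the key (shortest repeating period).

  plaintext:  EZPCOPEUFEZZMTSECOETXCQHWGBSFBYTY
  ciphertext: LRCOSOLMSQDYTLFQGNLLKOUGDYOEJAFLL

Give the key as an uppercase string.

  i= 0: L-E =  7 → H
  i= 1: R-Z = 18 → S
  i= 2: C-P = 13 → N
  i= 3: O-C = 12 → M
  i= 4: S-O =  4 → E
  i= 5: O-P = 25 → Z
  i= 6: L-E =  7 → H
  i= 7: M-U = 18 → S
  i= 8: S-F = 13 → N
  i= 9: Q-E = 12 → M
  i=10: D-Z =  4 → E
  i=11: Y-Z = 25 → Z
  i=12: T-M =  7 → H
  i=13: L-T = 18 → S
  i=14: F-S = 13 → N
  i=15: Q-E = 12 → M
  i=16: G-C =  4 → E
  i=17: N-O = 25 → Z
  i=18: L-E =  7 → H
  i=19: L-T = 18 → S
  i=20: K-X = 13 → N
  i=21: O-C = 12 → M
  i=22: U-Q =  4 → E
  i=23: G-H = 25 → Z
  i=24: D-W =  7 → H
  i=25: Y-G = 18 → S
  i=26: O-B = 13 → N
  i=27: E-S = 12 → M
  i=28: J-F =  4 → E
  i=29: A-B = 25 → Z
  i=30: F-Y =  7 → H
  i=31: L-T = 18 → S
  i=32: L-Y = 13 → N
  shifts repeat with period 6: HSNMEZ

HSNMEZ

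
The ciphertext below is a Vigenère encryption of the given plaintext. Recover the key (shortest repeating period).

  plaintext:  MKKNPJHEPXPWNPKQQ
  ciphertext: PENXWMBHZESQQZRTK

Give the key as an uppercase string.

DUDKH

  i= 0: P-M =  3 → D
  i= 1: E-K = 20 → U
  i= 2: N-K =  3 → D
  i= 3: X-N = 10 → K
  i= 4: W-P =  7 → H
  i= 5: M-J =  3 → D
  i= 6: B-H = 20 → U
  i= 7: H-E =  3 → D
  i= 8: Z-P = 10 → K
  i= 9: E-X =  7 → H
  i=10: S-P =  3 → D
  i=11: Q-W = 20 → U
  i=12: Q-N =  3 → D
  i=13: Z-P = 10 → K
  i=14: R-K =  7 → H
  i=15: T-Q =  3 → D
  i=16: K-Q = 20 → U
  shifts repeat with period 5: DUDKH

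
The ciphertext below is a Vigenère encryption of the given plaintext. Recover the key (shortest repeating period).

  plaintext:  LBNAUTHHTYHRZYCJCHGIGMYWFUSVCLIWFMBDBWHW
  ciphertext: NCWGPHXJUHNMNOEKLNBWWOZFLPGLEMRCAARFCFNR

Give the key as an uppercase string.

  i= 0: N-L =  2 → C
  i= 1: C-B =  1 → B
  i= 2: W-N =  9 → J
  i= 3: G-A =  6 → G
  i= 4: P-U = 21 → V
  i= 5: H-T = 14 → O
  i= 6: X-H = 16 → Q
  i= 7: J-H =  2 → C
  i= 8: U-T =  1 → B
  i= 9: H-Y =  9 → J
  i=10: N-H =  6 → G
  i=11: M-R = 21 → V
  i=12: N-Z = 14 → O
  i=13: O-Y = 16 → Q
  i=14: E-C =  2 → C
  i=15: K-J =  1 → B
  i=16: L-C =  9 → J
  i=17: N-H =  6 → G
  i=18: B-G = 21 → V
  i=19: W-I = 14 → O
  i=20: W-G = 16 → Q
  i=21: O-M =  2 → C
  i=22: Z-Y =  1 → B
  i=23: F-W =  9 → J
  i=24: L-F =  6 → G
  i=25: P-U = 21 → V
  i=26: G-S = 14 → O
  i=27: L-V = 16 → Q
  i=28: E-C =  2 → C
  i=29: M-L =  1 → B
  i=30: R-I =  9 → J
  i=31: C-W =  6 → G
  i=32: A-F = 21 → V
  i=33: A-M = 14 → O
  i=34: R-B = 16 → Q
  i=35: F-D =  2 → C
  i=36: C-B =  1 → B
  i=37: F-W =  9 → J
  i=38: N-H =  6 → G
  i=39: R-W = 21 → V
  shifts repeat with period 7: CBJGVOQ

CBJGVOQ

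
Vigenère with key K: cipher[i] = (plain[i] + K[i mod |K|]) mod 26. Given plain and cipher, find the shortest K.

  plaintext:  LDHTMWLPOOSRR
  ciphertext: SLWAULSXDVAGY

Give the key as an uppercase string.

HIP

  i= 0: S-L =  7 → H
  i= 1: L-D =  8 → I
  i= 2: W-H = 15 → P
  i= 3: A-T =  7 → H
  i= 4: U-M =  8 → I
  i= 5: L-W = 15 → P
  i= 6: S-L =  7 → H
  i= 7: X-P =  8 → I
  i= 8: D-O = 15 → P
  i= 9: V-O =  7 → H
  i=10: A-S =  8 → I
  i=11: G-R = 15 → P
  i=12: Y-R =  7 → H
  shifts repeat with period 3: HIP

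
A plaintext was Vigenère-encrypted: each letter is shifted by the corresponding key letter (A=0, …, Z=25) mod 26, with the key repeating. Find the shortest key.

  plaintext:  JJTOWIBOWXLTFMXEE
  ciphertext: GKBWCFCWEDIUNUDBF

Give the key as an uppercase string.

  i= 0: G-J = 23 → X
  i= 1: K-J =  1 → B
  i= 2: B-T =  8 → I
  i= 3: W-O =  8 → I
  i= 4: C-W =  6 → G
  i= 5: F-I = 23 → X
  i= 6: C-B =  1 → B
  i= 7: W-O =  8 → I
  i= 8: E-W =  8 → I
  i= 9: D-X =  6 → G
  i=10: I-L = 23 → X
  i=11: U-T =  1 → B
  i=12: N-F =  8 → I
  i=13: U-M =  8 → I
  i=14: D-X =  6 → G
  i=15: B-E = 23 → X
  i=16: F-E =  1 → B
  shifts repeat with period 5: XBIIG

XBIIG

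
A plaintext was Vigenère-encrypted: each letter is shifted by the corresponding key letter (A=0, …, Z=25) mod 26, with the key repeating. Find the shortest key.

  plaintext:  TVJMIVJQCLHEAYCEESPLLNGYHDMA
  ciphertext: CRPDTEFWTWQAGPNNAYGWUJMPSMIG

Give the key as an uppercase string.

  i= 0: C-T =  9 → J
  i= 1: R-V = 22 → W
  i= 2: P-J =  6 → G
  i= 3: D-M = 17 → R
  i= 4: T-I = 11 → L
  i= 5: E-V =  9 → J
  i= 6: F-J = 22 → W
  i= 7: W-Q =  6 → G
  i= 8: T-C = 17 → R
  i= 9: W-L = 11 → L
  i=10: Q-H =  9 → J
  i=11: A-E = 22 → W
  i=12: G-A =  6 → G
  i=13: P-Y = 17 → R
  i=14: N-C = 11 → L
  i=15: N-E =  9 → J
  i=16: A-E = 22 → W
  i=17: Y-S =  6 → G
  i=18: G-P = 17 → R
  i=19: W-L = 11 → L
  i=20: U-L =  9 → J
  i=21: J-N = 22 → W
  i=22: M-G =  6 → G
  i=23: P-Y = 17 → R
  i=24: S-H = 11 → L
  i=25: M-D =  9 → J
  i=26: I-M = 22 → W
  i=27: G-A =  6 → G
  shifts repeat with period 5: JWGRL

JWGRL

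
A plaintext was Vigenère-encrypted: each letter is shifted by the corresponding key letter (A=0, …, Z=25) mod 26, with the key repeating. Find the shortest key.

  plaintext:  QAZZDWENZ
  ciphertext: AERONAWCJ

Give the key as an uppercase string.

KESP

  i= 0: A-Q = 10 → K
  i= 1: E-A =  4 → E
  i= 2: R-Z = 18 → S
  i= 3: O-Z = 15 → P
  i= 4: N-D = 10 → K
  i= 5: A-W =  4 → E
  i= 6: W-E = 18 → S
  i= 7: C-N = 15 → P
  i= 8: J-Z = 10 → K
  shifts repeat with period 4: KESP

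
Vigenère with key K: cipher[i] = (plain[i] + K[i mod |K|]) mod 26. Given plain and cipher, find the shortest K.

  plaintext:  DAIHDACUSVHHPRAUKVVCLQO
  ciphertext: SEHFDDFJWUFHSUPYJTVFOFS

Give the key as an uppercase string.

  i= 0: S-D = 15 → P
  i= 1: E-A =  4 → E
  i= 2: H-I = 25 → Z
  i= 3: F-H = 24 → Y
  i= 4: D-D =  0 → A
  i= 5: D-A =  3 → D
  i= 6: F-C =  3 → D
  i= 7: J-U = 15 → P
  i= 8: W-S =  4 → E
  i= 9: U-V = 25 → Z
  i=10: F-H = 24 → Y
  i=11: H-H =  0 → A
  i=12: S-P =  3 → D
  i=13: U-R =  3 → D
  i=14: P-A = 15 → P
  i=15: Y-U =  4 → E
  i=16: J-K = 25 → Z
  i=17: T-V = 24 → Y
  i=18: V-V =  0 → A
  i=19: F-C =  3 → D
  i=20: O-L =  3 → D
  i=21: F-Q = 15 → P
  i=22: S-O =  4 → E
  shifts repeat with period 7: PEZYADD

PEZYADD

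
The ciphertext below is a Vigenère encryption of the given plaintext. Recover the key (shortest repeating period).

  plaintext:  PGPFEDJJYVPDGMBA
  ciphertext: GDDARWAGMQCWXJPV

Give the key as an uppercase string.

RXOVNT

  i= 0: G-P = 17 → R
  i= 1: D-G = 23 → X
  i= 2: D-P = 14 → O
  i= 3: A-F = 21 → V
  i= 4: R-E = 13 → N
  i= 5: W-D = 19 → T
  i= 6: A-J = 17 → R
  i= 7: G-J = 23 → X
  i= 8: M-Y = 14 → O
  i= 9: Q-V = 21 → V
  i=10: C-P = 13 → N
  i=11: W-D = 19 → T
  i=12: X-G = 17 → R
  i=13: J-M = 23 → X
  i=14: P-B = 14 → O
  i=15: V-A = 21 → V
  shifts repeat with period 6: RXOVNT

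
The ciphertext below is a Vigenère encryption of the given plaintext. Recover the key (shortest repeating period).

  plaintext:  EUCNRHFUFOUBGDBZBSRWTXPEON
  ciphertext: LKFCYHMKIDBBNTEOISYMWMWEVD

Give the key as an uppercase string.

HQDPHA

  i= 0: L-E =  7 → H
  i= 1: K-U = 16 → Q
  i= 2: F-C =  3 → D
  i= 3: C-N = 15 → P
  i= 4: Y-R =  7 → H
  i= 5: H-H =  0 → A
  i= 6: M-F =  7 → H
  i= 7: K-U = 16 → Q
  i= 8: I-F =  3 → D
  i= 9: D-O = 15 → P
  i=10: B-U =  7 → H
  i=11: B-B =  0 → A
  i=12: N-G =  7 → H
  i=13: T-D = 16 → Q
  i=14: E-B =  3 → D
  i=15: O-Z = 15 → P
  i=16: I-B =  7 → H
  i=17: S-S =  0 → A
  i=18: Y-R =  7 → H
  i=19: M-W = 16 → Q
  i=20: W-T =  3 → D
  i=21: M-X = 15 → P
  i=22: W-P =  7 → H
  i=23: E-E =  0 → A
  i=24: V-O =  7 → H
  i=25: D-N = 16 → Q
  shifts repeat with period 6: HQDPHA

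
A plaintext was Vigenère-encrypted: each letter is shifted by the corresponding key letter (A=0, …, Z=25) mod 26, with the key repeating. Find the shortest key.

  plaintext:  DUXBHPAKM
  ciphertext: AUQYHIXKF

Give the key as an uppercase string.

XAT

  i= 0: A-D = 23 → X
  i= 1: U-U =  0 → A
  i= 2: Q-X = 19 → T
  i= 3: Y-B = 23 → X
  i= 4: H-H =  0 → A
  i= 5: I-P = 19 → T
  i= 6: X-A = 23 → X
  i= 7: K-K =  0 → A
  i= 8: F-M = 19 → T
  shifts repeat with period 3: XAT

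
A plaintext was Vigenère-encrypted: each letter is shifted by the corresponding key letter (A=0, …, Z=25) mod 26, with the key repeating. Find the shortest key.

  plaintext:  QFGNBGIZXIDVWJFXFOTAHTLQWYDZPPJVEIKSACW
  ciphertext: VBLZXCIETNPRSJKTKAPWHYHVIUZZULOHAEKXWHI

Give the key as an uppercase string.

  i= 0: V-Q =  5 → F
  i= 1: B-F = 22 → W
  i= 2: L-G =  5 → F
  i= 3: Z-N = 12 → M
  i= 4: X-B = 22 → W
  i= 5: C-G = 22 → W
  i= 6: I-I =  0 → A
  i= 7: E-Z =  5 → F
  i= 8: T-X = 22 → W
  i= 9: N-I =  5 → F
  i=10: P-D = 12 → M
  i=11: R-V = 22 → W
  i=12: S-W = 22 → W
  i=13: J-J =  0 → A
  i=14: K-F =  5 → F
  i=15: T-X = 22 → W
  i=16: K-F =  5 → F
  i=17: A-O = 12 → M
  i=18: P-T = 22 → W
  i=19: W-A = 22 → W
  i=20: H-H =  0 → A
  i=21: Y-T =  5 → F
  i=22: H-L = 22 → W
  i=23: V-Q =  5 → F
  i=24: I-W = 12 → M
  i=25: U-Y = 22 → W
  i=26: Z-D = 22 → W
  i=27: Z-Z =  0 → A
  i=28: U-P =  5 → F
  i=29: L-P = 22 → W
  i=30: O-J =  5 → F
  i=31: H-V = 12 → M
  i=32: A-E = 22 → W
  i=33: E-I = 22 → W
  i=34: K-K =  0 → A
  i=35: X-S =  5 → F
  i=36: W-A = 22 → W
  i=37: H-C =  5 → F
  i=38: I-W = 12 → M
  shifts repeat with period 7: FWFMWWA

FWFMWWA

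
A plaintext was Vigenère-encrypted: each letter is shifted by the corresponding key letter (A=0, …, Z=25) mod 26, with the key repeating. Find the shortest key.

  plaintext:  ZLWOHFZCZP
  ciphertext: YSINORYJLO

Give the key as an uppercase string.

  i= 0: Y-Z = 25 → Z
  i= 1: S-L =  7 → H
  i= 2: I-W = 12 → M
  i= 3: N-O = 25 → Z
  i= 4: O-H =  7 → H
  i= 5: R-F = 12 → M
  i= 6: Y-Z = 25 → Z
  i= 7: J-C =  7 → H
  i= 8: L-Z = 12 → M
  i= 9: O-P = 25 → Z
  shifts repeat with period 3: ZHM

ZHM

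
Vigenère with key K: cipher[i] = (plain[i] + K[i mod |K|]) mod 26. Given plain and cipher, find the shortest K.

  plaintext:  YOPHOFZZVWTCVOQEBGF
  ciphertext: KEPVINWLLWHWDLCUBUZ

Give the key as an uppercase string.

MQAOUIX

  i= 0: K-Y = 12 → M
  i= 1: E-O = 16 → Q
  i= 2: P-P =  0 → A
  i= 3: V-H = 14 → O
  i= 4: I-O = 20 → U
  i= 5: N-F =  8 → I
  i= 6: W-Z = 23 → X
  i= 7: L-Z = 12 → M
  i= 8: L-V = 16 → Q
  i= 9: W-W =  0 → A
  i=10: H-T = 14 → O
  i=11: W-C = 20 → U
  i=12: D-V =  8 → I
  i=13: L-O = 23 → X
  i=14: C-Q = 12 → M
  i=15: U-E = 16 → Q
  i=16: B-B =  0 → A
  i=17: U-G = 14 → O
  i=18: Z-F = 20 → U
  shifts repeat with period 7: MQAOUIX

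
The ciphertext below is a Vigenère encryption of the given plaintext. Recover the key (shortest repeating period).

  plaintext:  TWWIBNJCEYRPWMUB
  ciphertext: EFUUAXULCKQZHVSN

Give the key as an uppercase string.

  i= 0: E-T = 11 → L
  i= 1: F-W =  9 → J
  i= 2: U-W = 24 → Y
  i= 3: U-I = 12 → M
  i= 4: A-B = 25 → Z
  i= 5: X-N = 10 → K
  i= 6: U-J = 11 → L
  i= 7: L-C =  9 → J
  i= 8: C-E = 24 → Y
  i= 9: K-Y = 12 → M
  i=10: Q-R = 25 → Z
  i=11: Z-P = 10 → K
  i=12: H-W = 11 → L
  i=13: V-M =  9 → J
  i=14: S-U = 24 → Y
  i=15: N-B = 12 → M
  shifts repeat with period 6: LJYMZK

LJYMZK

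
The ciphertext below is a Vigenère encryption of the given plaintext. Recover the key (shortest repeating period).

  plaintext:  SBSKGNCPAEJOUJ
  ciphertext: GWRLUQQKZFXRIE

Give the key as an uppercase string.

  i= 0: G-S = 14 → O
  i= 1: W-B = 21 → V
  i= 2: R-S = 25 → Z
  i= 3: L-K =  1 → B
  i= 4: U-G = 14 → O
  i= 5: Q-N =  3 → D
  i= 6: Q-C = 14 → O
  i= 7: K-P = 21 → V
  i= 8: Z-A = 25 → Z
  i= 9: F-E =  1 → B
  i=10: X-J = 14 → O
  i=11: R-O =  3 → D
  i=12: I-U = 14 → O
  i=13: E-J = 21 → V
  shifts repeat with period 6: OVZBOD

OVZBOD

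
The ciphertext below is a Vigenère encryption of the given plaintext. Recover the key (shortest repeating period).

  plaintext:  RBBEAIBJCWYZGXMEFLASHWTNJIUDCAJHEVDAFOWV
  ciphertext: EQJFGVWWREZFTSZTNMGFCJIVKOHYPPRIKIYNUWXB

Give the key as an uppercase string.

NPIBGNV

  i= 0: E-R = 13 → N
  i= 1: Q-B = 15 → P
  i= 2: J-B =  8 → I
  i= 3: F-E =  1 → B
  i= 4: G-A =  6 → G
  i= 5: V-I = 13 → N
  i= 6: W-B = 21 → V
  i= 7: W-J = 13 → N
  i= 8: R-C = 15 → P
  i= 9: E-W =  8 → I
  i=10: Z-Y =  1 → B
  i=11: F-Z =  6 → G
  i=12: T-G = 13 → N
  i=13: S-X = 21 → V
  i=14: Z-M = 13 → N
  i=15: T-E = 15 → P
  i=16: N-F =  8 → I
  i=17: M-L =  1 → B
  i=18: G-A =  6 → G
  i=19: F-S = 13 → N
  i=20: C-H = 21 → V
  i=21: J-W = 13 → N
  i=22: I-T = 15 → P
  i=23: V-N =  8 → I
  i=24: K-J =  1 → B
  i=25: O-I =  6 → G
  i=26: H-U = 13 → N
  i=27: Y-D = 21 → V
  i=28: P-C = 13 → N
  i=29: P-A = 15 → P
  i=30: R-J =  8 → I
  i=31: I-H =  1 → B
  i=32: K-E =  6 → G
  i=33: I-V = 13 → N
  i=34: Y-D = 21 → V
  i=35: N-A = 13 → N
  i=36: U-F = 15 → P
  i=37: W-O =  8 → I
  i=38: X-W =  1 → B
  i=39: B-V =  6 → G
  shifts repeat with period 7: NPIBGNV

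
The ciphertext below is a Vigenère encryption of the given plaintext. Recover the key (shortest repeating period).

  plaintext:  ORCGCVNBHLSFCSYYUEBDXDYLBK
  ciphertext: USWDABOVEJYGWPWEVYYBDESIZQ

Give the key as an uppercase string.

  i= 0: U-O =  6 → G
  i= 1: S-R =  1 → B
  i= 2: W-C = 20 → U
  i= 3: D-G = 23 → X
  i= 4: A-C = 24 → Y
  i= 5: B-V =  6 → G
  i= 6: O-N =  1 → B
  i= 7: V-B = 20 → U
  i= 8: E-H = 23 → X
  i= 9: J-L = 24 → Y
  i=10: Y-S =  6 → G
  i=11: G-F =  1 → B
  i=12: W-C = 20 → U
  i=13: P-S = 23 → X
  i=14: W-Y = 24 → Y
  i=15: E-Y =  6 → G
  i=16: V-U =  1 → B
  i=17: Y-E = 20 → U
  i=18: Y-B = 23 → X
  i=19: B-D = 24 → Y
  i=20: D-X =  6 → G
  i=21: E-D =  1 → B
  i=22: S-Y = 20 → U
  i=23: I-L = 23 → X
  i=24: Z-B = 24 → Y
  i=25: Q-K =  6 → G
  shifts repeat with period 5: GBUXY

GBUXY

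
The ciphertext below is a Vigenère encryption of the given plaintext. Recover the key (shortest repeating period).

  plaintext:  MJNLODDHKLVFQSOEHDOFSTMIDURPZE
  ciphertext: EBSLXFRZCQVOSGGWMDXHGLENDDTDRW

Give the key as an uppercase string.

  i= 0: E-M = 18 → S
  i= 1: B-J = 18 → S
  i= 2: S-N =  5 → F
  i= 3: L-L =  0 → A
  i= 4: X-O =  9 → J
  i= 5: F-D =  2 → C
  i= 6: R-D = 14 → O
  i= 7: Z-H = 18 → S
  i= 8: C-K = 18 → S
  i= 9: Q-L =  5 → F
  i=10: V-V =  0 → A
  i=11: O-F =  9 → J
  i=12: S-Q =  2 → C
  i=13: G-S = 14 → O
  i=14: G-O = 18 → S
  i=15: W-E = 18 → S
  i=16: M-H =  5 → F
  i=17: D-D =  0 → A
  i=18: X-O =  9 → J
  i=19: H-F =  2 → C
  i=20: G-S = 14 → O
  i=21: L-T = 18 → S
  i=22: E-M = 18 → S
  i=23: N-I =  5 → F
  i=24: D-D =  0 → A
  i=25: D-U =  9 → J
  i=26: T-R =  2 → C
  i=27: D-P = 14 → O
  i=28: R-Z = 18 → S
  i=29: W-E = 18 → S
  shifts repeat with period 7: SSFAJCO

SSFAJCO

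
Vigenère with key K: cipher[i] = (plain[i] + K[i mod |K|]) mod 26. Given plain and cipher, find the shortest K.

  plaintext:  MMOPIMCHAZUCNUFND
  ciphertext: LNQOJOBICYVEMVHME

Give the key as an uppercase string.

ZBC

  i= 0: L-M = 25 → Z
  i= 1: N-M =  1 → B
  i= 2: Q-O =  2 → C
  i= 3: O-P = 25 → Z
  i= 4: J-I =  1 → B
  i= 5: O-M =  2 → C
  i= 6: B-C = 25 → Z
  i= 7: I-H =  1 → B
  i= 8: C-A =  2 → C
  i= 9: Y-Z = 25 → Z
  i=10: V-U =  1 → B
  i=11: E-C =  2 → C
  i=12: M-N = 25 → Z
  i=13: V-U =  1 → B
  i=14: H-F =  2 → C
  i=15: M-N = 25 → Z
  i=16: E-D =  1 → B
  shifts repeat with period 3: ZBC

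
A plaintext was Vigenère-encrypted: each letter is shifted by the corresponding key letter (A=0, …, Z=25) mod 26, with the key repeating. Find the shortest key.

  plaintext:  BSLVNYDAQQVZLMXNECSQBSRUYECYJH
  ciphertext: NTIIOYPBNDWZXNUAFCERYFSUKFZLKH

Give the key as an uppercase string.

  i= 0: N-B = 12 → M
  i= 1: T-S =  1 → B
  i= 2: I-L = 23 → X
  i= 3: I-V = 13 → N
  i= 4: O-N =  1 → B
  i= 5: Y-Y =  0 → A
  i= 6: P-D = 12 → M
  i= 7: B-A =  1 → B
  i= 8: N-Q = 23 → X
  i= 9: D-Q = 13 → N
  i=10: W-V =  1 → B
  i=11: Z-Z =  0 → A
  i=12: X-L = 12 → M
  i=13: N-M =  1 → B
  i=14: U-X = 23 → X
  i=15: A-N = 13 → N
  i=16: F-E =  1 → B
  i=17: C-C =  0 → A
  i=18: E-S = 12 → M
  i=19: R-Q =  1 → B
  i=20: Y-B = 23 → X
  i=21: F-S = 13 → N
  i=22: S-R =  1 → B
  i=23: U-U =  0 → A
  i=24: K-Y = 12 → M
  i=25: F-E =  1 → B
  i=26: Z-C = 23 → X
  i=27: L-Y = 13 → N
  i=28: K-J =  1 → B
  i=29: H-H =  0 → A
  shifts repeat with period 6: MBXNBA

MBXNBA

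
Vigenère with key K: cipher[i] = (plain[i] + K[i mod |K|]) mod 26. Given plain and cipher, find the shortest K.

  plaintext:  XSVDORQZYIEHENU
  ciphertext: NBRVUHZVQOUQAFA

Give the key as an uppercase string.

  i= 0: N-X = 16 → Q
  i= 1: B-S =  9 → J
  i= 2: R-V = 22 → W
  i= 3: V-D = 18 → S
  i= 4: U-O =  6 → G
  i= 5: H-R = 16 → Q
  i= 6: Z-Q =  9 → J
  i= 7: V-Z = 22 → W
  i= 8: Q-Y = 18 → S
  i= 9: O-I =  6 → G
  i=10: U-E = 16 → Q
  i=11: Q-H =  9 → J
  i=12: A-E = 22 → W
  i=13: F-N = 18 → S
  i=14: A-U =  6 → G
  shifts repeat with period 5: QJWSG

QJWSG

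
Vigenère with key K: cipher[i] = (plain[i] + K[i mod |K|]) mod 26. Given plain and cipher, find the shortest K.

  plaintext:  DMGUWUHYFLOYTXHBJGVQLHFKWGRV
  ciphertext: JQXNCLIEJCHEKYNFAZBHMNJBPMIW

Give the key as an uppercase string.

GERTGRB

  i= 0: J-D =  6 → G
  i= 1: Q-M =  4 → E
  i= 2: X-G = 17 → R
  i= 3: N-U = 19 → T
  i= 4: C-W =  6 → G
  i= 5: L-U = 17 → R
  i= 6: I-H =  1 → B
  i= 7: E-Y =  6 → G
  i= 8: J-F =  4 → E
  i= 9: C-L = 17 → R
  i=10: H-O = 19 → T
  i=11: E-Y =  6 → G
  i=12: K-T = 17 → R
  i=13: Y-X =  1 → B
  i=14: N-H =  6 → G
  i=15: F-B =  4 → E
  i=16: A-J = 17 → R
  i=17: Z-G = 19 → T
  i=18: B-V =  6 → G
  i=19: H-Q = 17 → R
  i=20: M-L =  1 → B
  i=21: N-H =  6 → G
  i=22: J-F =  4 → E
  i=23: B-K = 17 → R
  i=24: P-W = 19 → T
  i=25: M-G =  6 → G
  i=26: I-R = 17 → R
  i=27: W-V =  1 → B
  shifts repeat with period 7: GERTGRB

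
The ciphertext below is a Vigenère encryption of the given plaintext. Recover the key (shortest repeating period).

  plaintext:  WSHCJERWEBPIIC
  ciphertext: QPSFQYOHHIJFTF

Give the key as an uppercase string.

  i= 0: Q-W = 20 → U
  i= 1: P-S = 23 → X
  i= 2: S-H = 11 → L
  i= 3: F-C =  3 → D
  i= 4: Q-J =  7 → H
  i= 5: Y-E = 20 → U
  i= 6: O-R = 23 → X
  i= 7: H-W = 11 → L
  i= 8: H-E =  3 → D
  i= 9: I-B =  7 → H
  i=10: J-P = 20 → U
  i=11: F-I = 23 → X
  i=12: T-I = 11 → L
  i=13: F-C =  3 → D
  shifts repeat with period 5: UXLDH

UXLDH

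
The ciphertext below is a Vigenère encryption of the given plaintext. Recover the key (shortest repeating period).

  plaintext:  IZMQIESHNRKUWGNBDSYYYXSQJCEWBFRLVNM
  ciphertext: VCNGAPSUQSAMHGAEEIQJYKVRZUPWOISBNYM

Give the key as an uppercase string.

  i= 0: V-I = 13 → N
  i= 1: C-Z =  3 → D
  i= 2: N-M =  1 → B
  i= 3: G-Q = 16 → Q
  i= 4: A-I = 18 → S
  i= 5: P-E = 11 → L
  i= 6: S-S =  0 → A
  i= 7: U-H = 13 → N
  i= 8: Q-N =  3 → D
  i= 9: S-R =  1 → B
  i=10: A-K = 16 → Q
  i=11: M-U = 18 → S
  i=12: H-W = 11 → L
  i=13: G-G =  0 → A
  i=14: A-N = 13 → N
  i=15: E-B =  3 → D
  i=16: E-D =  1 → B
  i=17: I-S = 16 → Q
  i=18: Q-Y = 18 → S
  i=19: J-Y = 11 → L
  i=20: Y-Y =  0 → A
  i=21: K-X = 13 → N
  i=22: V-S =  3 → D
  i=23: R-Q =  1 → B
  i=24: Z-J = 16 → Q
  i=25: U-C = 18 → S
  i=26: P-E = 11 → L
  i=27: W-W =  0 → A
  i=28: O-B = 13 → N
  i=29: I-F =  3 → D
  i=30: S-R =  1 → B
  i=31: B-L = 16 → Q
  i=32: N-V = 18 → S
  i=33: Y-N = 11 → L
  i=34: M-M =  0 → A
  shifts repeat with period 7: NDBQSLA

NDBQSLA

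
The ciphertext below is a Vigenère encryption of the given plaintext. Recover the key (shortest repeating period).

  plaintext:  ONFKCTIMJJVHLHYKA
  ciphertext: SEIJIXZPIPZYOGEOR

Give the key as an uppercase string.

  i= 0: S-O =  4 → E
  i= 1: E-N = 17 → R
  i= 2: I-F =  3 → D
  i= 3: J-K = 25 → Z
  i= 4: I-C =  6 → G
  i= 5: X-T =  4 → E
  i= 6: Z-I = 17 → R
  i= 7: P-M =  3 → D
  i= 8: I-J = 25 → Z
  i= 9: P-J =  6 → G
  i=10: Z-V =  4 → E
  i=11: Y-H = 17 → R
  i=12: O-L =  3 → D
  i=13: G-H = 25 → Z
  i=14: E-Y =  6 → G
  i=15: O-K =  4 → E
  i=16: R-A = 17 → R
  shifts repeat with period 5: ERDZG

ERDZG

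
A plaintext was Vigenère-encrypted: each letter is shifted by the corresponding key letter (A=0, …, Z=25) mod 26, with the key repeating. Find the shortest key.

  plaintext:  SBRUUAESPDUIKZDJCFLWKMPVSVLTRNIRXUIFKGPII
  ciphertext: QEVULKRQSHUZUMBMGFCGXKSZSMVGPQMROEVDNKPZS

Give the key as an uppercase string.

YDEARKN

  i= 0: Q-S = 24 → Y
  i= 1: E-B =  3 → D
  i= 2: V-R =  4 → E
  i= 3: U-U =  0 → A
  i= 4: L-U = 17 → R
  i= 5: K-A = 10 → K
  i= 6: R-E = 13 → N
  i= 7: Q-S = 24 → Y
  i= 8: S-P =  3 → D
  i= 9: H-D =  4 → E
  i=10: U-U =  0 → A
  i=11: Z-I = 17 → R
  i=12: U-K = 10 → K
  i=13: M-Z = 13 → N
  i=14: B-D = 24 → Y
  i=15: M-J =  3 → D
  i=16: G-C =  4 → E
  i=17: F-F =  0 → A
  i=18: C-L = 17 → R
  i=19: G-W = 10 → K
  i=20: X-K = 13 → N
  i=21: K-M = 24 → Y
  i=22: S-P =  3 → D
  i=23: Z-V =  4 → E
  i=24: S-S =  0 → A
  i=25: M-V = 17 → R
  i=26: V-L = 10 → K
  i=27: G-T = 13 → N
  i=28: P-R = 24 → Y
  i=29: Q-N =  3 → D
  i=30: M-I =  4 → E
  i=31: R-R =  0 → A
  i=32: O-X = 17 → R
  i=33: E-U = 10 → K
  i=34: V-I = 13 → N
  i=35: D-F = 24 → Y
  i=36: N-K =  3 → D
  i=37: K-G =  4 → E
  i=38: P-P =  0 → A
  i=39: Z-I = 17 → R
  i=40: S-I = 10 → K
  shifts repeat with period 7: YDEARKN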